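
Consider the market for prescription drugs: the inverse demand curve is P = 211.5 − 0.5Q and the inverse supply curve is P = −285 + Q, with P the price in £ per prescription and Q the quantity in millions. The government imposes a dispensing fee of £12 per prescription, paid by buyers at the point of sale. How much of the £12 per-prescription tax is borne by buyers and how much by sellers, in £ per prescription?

Rewrite in direct form: Qd = 423 − 2P and Qs = P + 285.
Without the tax, 423 − 2P = P + 285 gives 3P = 138, so P* = £46 and Q* = 331.
With the tax collected from buyers, demand (in seller-price terms) shifts: Qd = 423 − 2(P + 12).
New equilibrium: buyers pay £50, sellers receive £38, Q = 323. (Wedge: Pb − Ps = 12.)
Burden on buyers: £4; on sellers: £8. (They sum to £12.)
The less price-elastic side of the market bears the larger share of a per-unit tax.

Buyers bear £4 per prescription; sellers bear £8 per prescription.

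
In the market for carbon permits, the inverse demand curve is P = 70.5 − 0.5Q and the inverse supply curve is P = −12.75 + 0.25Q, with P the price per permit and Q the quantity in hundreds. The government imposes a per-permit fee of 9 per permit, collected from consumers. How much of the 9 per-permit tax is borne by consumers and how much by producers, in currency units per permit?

Consumers bear 6 per permit; producers bear 3 per permit.

Rewrite in direct form: Qd = 141 − 2P and Qs = 4P + 51.
Without the tax, 141 − 2P = 4P + 51 gives 6P = 90, so P* = 15 and Q* = 111.
With the tax collected from consumers, demand (in seller-price terms) shifts: Qd = 141 − 2(P + 9).
New equilibrium: consumers pay 21, producers receive 12, Q = 99. (Wedge: Pb − Ps = 9.)
Burden on consumers: 6; on producers: 3. (They sum to 9.)
The less price-elastic side of the market bears the larger share of a per-unit tax.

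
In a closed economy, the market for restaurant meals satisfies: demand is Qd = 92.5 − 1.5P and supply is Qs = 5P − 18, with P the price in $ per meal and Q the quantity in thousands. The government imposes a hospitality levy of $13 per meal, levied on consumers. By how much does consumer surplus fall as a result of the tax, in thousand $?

Consumer surplus falls by $595 thousand.

Before the tax: set 92.5 − 1.5P = 5P − 18 → P* = $17, Q* = 67.
With the tax collected from consumers, demand (in seller-price terms) shifts: Qd = 92.5 − 1.5(P + 13).
Solving gives Q = 52 with consumers paying $27 and sellers receiving $14 (the $13 wedge).
ΔCS is the trapezoid between Q = 52 and Q = 67 of height $10: ½ · (67 + 52) · 10 = $595.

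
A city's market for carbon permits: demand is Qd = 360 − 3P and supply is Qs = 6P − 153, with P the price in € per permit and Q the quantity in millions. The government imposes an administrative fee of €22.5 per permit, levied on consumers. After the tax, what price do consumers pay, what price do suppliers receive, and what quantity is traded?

Without the tax, 360 − 3P = 6P − 153 gives 9P = 513, so P* = €57 and Q* = 189.
With the tax collected from consumers, demand (in seller-price terms) shifts: Qd = 360 − 3(P + 22.5).
Solving gives Q = 144 with consumers paying €72 and suppliers receiving €49.5 (the €22.5 wedge).

Consumers pay €72; suppliers receive €49.5; quantity = 144.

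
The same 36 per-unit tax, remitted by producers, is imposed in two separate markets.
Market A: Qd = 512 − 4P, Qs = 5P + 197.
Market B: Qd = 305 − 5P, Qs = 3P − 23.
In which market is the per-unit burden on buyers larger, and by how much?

Market A: pre-tax P* = 35, Q* = 372; post-tax Q = 292; per-unit burden on buyers = 20.
Market B: pre-tax P* = 41, Q* = 100; post-tax Q = 32.5; per-unit burden on buyers = 13.5.
Difference: 20 vs 13.5 → market A is larger by 6.5.

Market A, by 6.5.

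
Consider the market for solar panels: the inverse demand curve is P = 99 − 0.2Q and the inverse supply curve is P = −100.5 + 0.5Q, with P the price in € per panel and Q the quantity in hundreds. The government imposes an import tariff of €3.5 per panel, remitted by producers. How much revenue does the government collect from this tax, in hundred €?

Rewrite in direct form: Qd = 495 − 5P and Qs = 2P + 201.
Before the tax: set 495 − 5P = 2P + 201 → P* = €42, Q* = 285.
With the tax collected from producers, supply shifts: Qs = 2(P − 3.5) + 201.
Solving gives Q = 280 with buyers paying €43 and producers receiving €39.5 (the €3.5 wedge).
Revenue = t · Q = 3.5 · 280 = €980.

Tax revenue = €980 hundred.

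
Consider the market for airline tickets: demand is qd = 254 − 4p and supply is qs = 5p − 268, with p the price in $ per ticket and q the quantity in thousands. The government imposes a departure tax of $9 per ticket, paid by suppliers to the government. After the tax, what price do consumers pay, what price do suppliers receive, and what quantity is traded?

Consumers pay $63; suppliers receive $54; quantity = 2.

Without the tax, 254 − 4p = 5p − 268 gives 9p = 522, so p* = $58 and q* = 22.
With the tax collected from suppliers, supply shifts: qs = 5(p − 9) − 268.
New equilibrium: consumers pay $63, suppliers receive $54, q = 2. (Wedge: pb − ps = 9.)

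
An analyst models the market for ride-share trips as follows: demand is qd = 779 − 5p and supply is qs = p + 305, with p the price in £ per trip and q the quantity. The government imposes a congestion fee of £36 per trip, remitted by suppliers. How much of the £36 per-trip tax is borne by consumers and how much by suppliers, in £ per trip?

Before the tax: set 779 − 5p = p + 305 → p* = £79, q* = 384.
With the tax collected from suppliers, supply shifts: qs = (p − 36) + 305.
New equilibrium: consumers pay £85, suppliers receive £49, q = 354. (Wedge: pb − ps = 36.)
Burden on consumers: £6; on suppliers: £30. (They sum to £36.)
The less price-elastic side of the market bears the larger share of a per-unit tax.

Consumers bear £6 per trip; suppliers bear £30 per trip.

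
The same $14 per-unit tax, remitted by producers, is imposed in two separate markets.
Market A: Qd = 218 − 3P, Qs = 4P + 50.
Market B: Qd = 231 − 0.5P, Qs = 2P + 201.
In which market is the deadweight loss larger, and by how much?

Market A: pre-tax P* = $24, Q* = 146; post-tax Q = 122; deadweight loss = $168.
Market B: pre-tax P* = $12, Q* = 225; post-tax Q = 219.4; deadweight loss = $39.2.
Difference: $168 vs $39.2 → market A is larger by $128.8.

Market A, by $128.8.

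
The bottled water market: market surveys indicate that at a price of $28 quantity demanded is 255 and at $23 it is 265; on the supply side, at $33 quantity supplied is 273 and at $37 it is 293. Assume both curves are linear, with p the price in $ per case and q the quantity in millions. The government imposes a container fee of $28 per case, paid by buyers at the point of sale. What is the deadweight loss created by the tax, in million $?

Deadweight loss = $560 million.

Demand slope: (265 − 255)/(23 − 28) = -2, so qd = 311 − 2p.
Supply slope: (293 − 273)/(37 − 33) = 5, so qs = 5p + 108.
Without the tax, 311 − 2p = 5p + 108 gives 7p = 203, so p* = $29 and q* = 253.
With the tax collected from buyers, demand (in seller-price terms) shifts: qd = 311 − 2(p + 28).
Solving gives q = 213 with buyers paying $49 and producers receiving $21 (the $28 wedge).
Quantity falls by |ΔQ| = |253 − 213| = 40.
DWL = ½ · t · |ΔQ| = ½ · 28 · 40 = $560.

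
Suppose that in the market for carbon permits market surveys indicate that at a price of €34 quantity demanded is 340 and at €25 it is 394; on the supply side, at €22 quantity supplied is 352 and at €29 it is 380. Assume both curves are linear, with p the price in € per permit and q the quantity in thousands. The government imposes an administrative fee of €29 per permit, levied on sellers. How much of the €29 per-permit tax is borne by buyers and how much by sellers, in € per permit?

Buyers bear €11.6 per permit; sellers bear €17.4 per permit.

Demand slope: (394 − 340)/(25 − 34) = -6, so qd = 544 − 6p.
Supply slope: (380 − 352)/(29 − 22) = 4, so qs = 4p + 264.
Without the tax, 544 − 6p = 4p + 264 gives 10p = 280, so p* = €28 and q* = 376.
With the tax collected from sellers, supply shifts: qs = 4(p − 29) + 264.
Solving gives q = 306.4 with buyers paying €39.6 and sellers receiving €10.6 (the €29 wedge).
Burden on buyers: €11.6; on sellers: €17.4. (They sum to €29.)
The less price-elastic side of the market bears the larger share of a per-unit tax.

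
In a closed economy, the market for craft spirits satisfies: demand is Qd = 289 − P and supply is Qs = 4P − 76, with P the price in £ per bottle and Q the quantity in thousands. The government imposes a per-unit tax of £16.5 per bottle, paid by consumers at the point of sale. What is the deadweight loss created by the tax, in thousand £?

Deadweight loss = £108.9 thousand.

Before the tax: set 289 − P = 4P − 76 → P* = £73, Q* = 216.
With the tax collected from consumers, demand (in seller-price terms) shifts: Qd = 289 − (P + 16.5).
Solving gives Q = 202.8 with consumers paying £86.2 and sellers receiving £69.7 (the £16.5 wedge).
Quantity falls by |ΔQ| = |216 − 202.8| = 13.2.
DWL = ½ · t · |ΔQ| = ½ · 16.5 · 13.2 = £108.9.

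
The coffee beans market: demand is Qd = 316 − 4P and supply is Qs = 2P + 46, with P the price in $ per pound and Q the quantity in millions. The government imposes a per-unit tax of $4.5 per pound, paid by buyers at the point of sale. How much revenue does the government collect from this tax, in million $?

Without the tax, 316 − 4P = 2P + 46 gives 6P = 270, so P* = $45 and Q* = 136.
With the tax collected from buyers, demand (in seller-price terms) shifts: Qd = 316 − 4(P + 4.5).
Solving gives Q = 130 with buyers paying $46.5 and suppliers receiving $42 (the $4.5 wedge).
Revenue = t · Q = 4.5 · 130 = $585.

Tax revenue = $585 million.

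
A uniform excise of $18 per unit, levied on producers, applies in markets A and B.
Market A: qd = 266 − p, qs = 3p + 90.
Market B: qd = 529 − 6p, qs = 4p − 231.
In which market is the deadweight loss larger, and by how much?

Market B, by $267.3.

Market A: pre-tax p* = $44, q* = 222; post-tax q = 208.5; deadweight loss = $121.5.
Market B: pre-tax p* = $76, q* = 73; post-tax q = 29.8; deadweight loss = $388.8.
Difference: $121.5 vs $388.8 → market B is larger by $267.3.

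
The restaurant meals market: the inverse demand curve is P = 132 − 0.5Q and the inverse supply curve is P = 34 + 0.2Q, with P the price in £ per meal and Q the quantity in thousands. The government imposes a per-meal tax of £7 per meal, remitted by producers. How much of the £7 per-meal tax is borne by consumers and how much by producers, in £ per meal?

Rewrite in direct form: Qd = 264 − 2P and Qs = 5P − 170.
Before the tax: set 264 − 2P = 5P − 170 → P* = £62, Q* = 140.
With the tax collected from producers, supply shifts: Qs = 5(P − 7) − 170.
New equilibrium: consumers pay £67, producers receive £60, Q = 130. (Wedge: Pb − Ps = 7.)
Burden on consumers: £5; on producers: £2. (They sum to £7.)

Consumers bear £5 per meal; producers bear £2 per meal.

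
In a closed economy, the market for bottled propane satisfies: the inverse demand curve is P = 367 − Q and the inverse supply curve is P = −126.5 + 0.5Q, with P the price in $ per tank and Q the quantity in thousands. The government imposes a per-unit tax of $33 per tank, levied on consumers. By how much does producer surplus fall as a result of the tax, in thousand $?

Inverting to Q(P) form: Qd = 367 − P; Qs = 2P + 253.
Before the tax: set 367 − P = 2P + 253 → P* = $38, Q* = 329.
With the tax collected from consumers, demand (in seller-price terms) shifts: Qd = 367 − (P + 33).
New equilibrium: consumers pay $60, producers receive $27, Q = 307. (Wedge: Pb − Ps = 33.)
ΔPS is the trapezoid between Q = 307 and Q = 329 of height $11: ½ · (329 + 307) · 11 = $3498.

Producer surplus falls by $3498 thousand.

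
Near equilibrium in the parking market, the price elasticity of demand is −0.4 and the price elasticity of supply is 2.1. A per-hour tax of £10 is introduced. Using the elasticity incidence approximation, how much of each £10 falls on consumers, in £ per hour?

Incidence ratio: consumers' share ≈ εs / (εs + |εd|) = 2.1 / (2.1 + 0.4) = 0.84.
So consumers bear ≈ 0.84 × £10 = £8.4; producers bear £1.6.

Consumers bear ≈ £8.4 per hour.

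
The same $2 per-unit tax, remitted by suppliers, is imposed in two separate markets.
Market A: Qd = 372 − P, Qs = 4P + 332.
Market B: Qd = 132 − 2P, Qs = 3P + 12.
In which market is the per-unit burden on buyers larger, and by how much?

Market A, by $0.4.

Market A: pre-tax P* = $8, Q* = 364; post-tax Q = 362.4; per-unit burden on buyers = $1.6.
Market B: pre-tax P* = $24, Q* = 84; post-tax Q = 81.6; per-unit burden on buyers = $1.2.
Difference: $1.6 vs $1.2 → market A is larger by $0.4.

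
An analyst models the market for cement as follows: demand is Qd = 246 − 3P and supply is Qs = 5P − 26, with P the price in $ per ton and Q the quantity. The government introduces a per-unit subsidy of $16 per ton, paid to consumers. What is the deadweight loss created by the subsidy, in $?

Deadweight loss = $240.

Without the subsidy, 246 − 3P = 5P − 26 gives 8P = 272, so P* = $34 and Q* = 144.
With a per-unit subsidy paid to consumers, each effectively pays P − 16, so demand becomes Qd = 246 − 3(P − 16).
Solving gives Q = 174 with consumers paying $24 and suppliers receiving $40 (the $16 wedge).
Quantity rises by |ΔQ| = |144 − 174| = 30.
DWL = ½ · t · |ΔQ| = ½ · 16 · 30 = $240.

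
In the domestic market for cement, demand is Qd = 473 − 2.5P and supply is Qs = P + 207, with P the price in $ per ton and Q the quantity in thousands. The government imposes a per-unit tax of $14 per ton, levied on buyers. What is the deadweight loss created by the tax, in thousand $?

Without the tax, 473 − 2.5P = P + 207 gives 3.5P = 266, so P* = $76 and Q* = 283.
With the tax collected from buyers, demand (in seller-price terms) shifts: Qd = 473 − 2.5(P + 14).
New equilibrium: buyers pay $80, producers receive $66, Q = 273. (Wedge: Pb − Ps = 14.)
Quantity falls by |ΔQ| = |283 − 273| = 10.
DWL = ½ · t · |ΔQ| = ½ · 14 · 10 = $70.

Deadweight loss = $70 thousand.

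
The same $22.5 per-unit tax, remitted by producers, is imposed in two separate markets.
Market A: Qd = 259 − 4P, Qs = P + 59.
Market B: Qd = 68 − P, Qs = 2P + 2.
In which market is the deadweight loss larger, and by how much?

Market A, by $33.75.

Market A: pre-tax P* = $40, Q* = 99; post-tax Q = 81; deadweight loss = $202.5.
Market B: pre-tax P* = $22, Q* = 46; post-tax Q = 31; deadweight loss = $168.75.
Difference: $202.5 vs $168.75 → market A is larger by $33.75.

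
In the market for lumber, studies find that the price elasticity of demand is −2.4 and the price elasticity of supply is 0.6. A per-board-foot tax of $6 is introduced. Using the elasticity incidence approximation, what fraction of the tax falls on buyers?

Incidence ratio: buyers' share ≈ εs / (εs + |εd|) = 0.6 / (0.6 + 2.4) = 0.2.
Supply is the less elastic side, so buyers bear the smaller share.

Buyers' share ≈ 0.2.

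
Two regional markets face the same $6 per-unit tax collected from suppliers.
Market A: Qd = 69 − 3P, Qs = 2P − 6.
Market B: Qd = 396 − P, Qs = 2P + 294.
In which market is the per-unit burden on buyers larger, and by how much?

Market B, by $1.6.

Market A: pre-tax P* = $15, Q* = 24; post-tax Q = 16.8; per-unit burden on buyers = $2.4.
Market B: pre-tax P* = $34, Q* = 362; post-tax Q = 358; per-unit burden on buyers = $4.
Difference: $2.4 vs $4 → market B is larger by $1.6.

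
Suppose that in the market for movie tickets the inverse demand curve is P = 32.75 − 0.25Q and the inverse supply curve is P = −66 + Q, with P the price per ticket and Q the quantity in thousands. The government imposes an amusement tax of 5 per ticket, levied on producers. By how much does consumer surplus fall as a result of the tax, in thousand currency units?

Consumer surplus falls by 77 thousand.

Inverting to Q(P) form: Qd = 131 − 4P; Qs = P + 66.
Without the tax, 131 − 4P = P + 66 gives 5P = 65, so P* = 13 and Q* = 79.
With the tax collected from producers, supply shifts: Qs = (P − 5) + 66.
New equilibrium: consumers pay 14, producers receive 9, Q = 75. (Wedge: Pb − Ps = 5.)
ΔCS is the trapezoid between Q = 75 and Q = 79 of height 1: ½ · (79 + 75) · 1 = 77.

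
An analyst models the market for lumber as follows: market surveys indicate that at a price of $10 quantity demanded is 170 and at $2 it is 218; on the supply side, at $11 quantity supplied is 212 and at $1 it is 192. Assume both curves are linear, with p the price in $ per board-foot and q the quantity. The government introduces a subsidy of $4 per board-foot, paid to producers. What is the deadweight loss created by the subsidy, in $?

Deadweight loss = $12.

Demand slope: (218 − 170)/(2 − 10) = -6, so qd = 230 − 6p.
Supply slope: (192 − 212)/(1 − 11) = 2, so qs = 2p + 190.
Without the subsidy, 230 − 6p = 2p + 190 gives 8p = 40, so p* = $5 and q* = 200.
With a per-unit subsidy paid to producers, each receives p + 4 per unit sold, so supply becomes qs = 2(p + 4) + 190.
New equilibrium: consumers pay $4, producers receive $8, q = 206. (Wedge: pb − ps = −4.)
Quantity rises by |ΔQ| = |200 − 206| = 6.
DWL = ½ · t · |ΔQ| = ½ · 4 · 6 = $12.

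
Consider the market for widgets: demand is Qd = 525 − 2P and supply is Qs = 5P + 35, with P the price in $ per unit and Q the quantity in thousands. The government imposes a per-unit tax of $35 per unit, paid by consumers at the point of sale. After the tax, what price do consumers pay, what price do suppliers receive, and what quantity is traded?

Consumers pay $95; suppliers receive $60; quantity = 335.

Without the tax, 525 − 2P = 5P + 35 gives 7P = 490, so P* = $70 and Q* = 385.
With the tax collected from consumers, demand (in seller-price terms) shifts: Qd = 525 − 2(P + 35).
Solving gives Q = 335 with consumers paying $95 and suppliers receiving $60 (the $35 wedge).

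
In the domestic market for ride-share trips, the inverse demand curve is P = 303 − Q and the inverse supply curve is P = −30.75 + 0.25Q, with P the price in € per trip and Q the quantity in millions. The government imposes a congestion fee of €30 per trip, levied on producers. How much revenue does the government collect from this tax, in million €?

Tax revenue = €7290 million.

Inverting to Q(P) form: Qd = 303 − P; Qs = 4P + 123.
Without the tax, 303 − P = 4P + 123 gives 5P = 180, so P* = €36 and Q* = 267.
With the tax collected from producers, supply shifts: Qs = 4(P − 30) + 123.
New equilibrium: buyers pay €60, producers receive €30, Q = 243. (Wedge: Pb − Ps = 30.)
Revenue = t · Q = 30 · 243 = €7290.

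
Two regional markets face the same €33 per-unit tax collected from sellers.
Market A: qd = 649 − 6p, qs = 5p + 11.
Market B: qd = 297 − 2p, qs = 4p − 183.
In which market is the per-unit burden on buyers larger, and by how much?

Market A: pre-tax p* = €58, q* = 301; post-tax q = 211; per-unit burden on buyers = €15.
Market B: pre-tax p* = €80, q* = 137; post-tax q = 93; per-unit burden on buyers = €22.
Difference: €15 vs €22 → market B is larger by €7.

Market B, by €7.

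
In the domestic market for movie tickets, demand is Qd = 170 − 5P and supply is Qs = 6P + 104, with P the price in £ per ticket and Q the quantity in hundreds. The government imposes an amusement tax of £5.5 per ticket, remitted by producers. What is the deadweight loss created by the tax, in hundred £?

Before the tax: set 170 − 5P = 6P + 104 → P* = £6, Q* = 140.
With the tax collected from producers, supply shifts: Qs = 6(P − 5.5) + 104.
New equilibrium: consumers pay £9, producers receive £3.5, Q = 125. (Wedge: Pb − Ps = 5.5.)
Quantity falls by |ΔQ| = |140 − 125| = 15.
DWL = ½ · t · |ΔQ| = ½ · 5.5 · 15 = £41.25.

Deadweight loss = £41.25 hundred.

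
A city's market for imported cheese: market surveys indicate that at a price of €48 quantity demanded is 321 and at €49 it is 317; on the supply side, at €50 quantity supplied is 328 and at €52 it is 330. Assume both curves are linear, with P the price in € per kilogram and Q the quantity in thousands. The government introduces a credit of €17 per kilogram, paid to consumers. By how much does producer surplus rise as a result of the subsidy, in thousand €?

Producer surplus rises by €4512.48 thousand.

Demand slope: (317 − 321)/(49 − 48) = -4, so Qd = 513 − 4P.
Supply slope: (330 − 328)/(52 − 50) = 1, so Qs = P + 278.
Without the subsidy, 513 − 4P = P + 278 gives 5P = 235, so P* = €47 and Q* = 325.
With a per-unit subsidy paid to consumers, each effectively pays P − 17, so demand becomes Qd = 513 − 4(P − 17).
New equilibrium: consumers pay €43.6, producers receive €60.6, Q = 338.6. (Wedge: Pb − Ps = −17.)
ΔPS is the trapezoid between Q = 338.6 and Q = 325 of height €13.6: ½ · (325 + 338.6) · 13.6 = €4512.48.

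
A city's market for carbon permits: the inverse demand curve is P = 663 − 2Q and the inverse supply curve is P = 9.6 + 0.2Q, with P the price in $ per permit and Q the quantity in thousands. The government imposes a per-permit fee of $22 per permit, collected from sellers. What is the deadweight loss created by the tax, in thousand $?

Inverting to Q(P) form: Qd = 331.5 − 0.5P; Qs = 5P − 48.
Without the tax, 331.5 − 0.5P = 5P − 48 gives 5.5P = 379.5, so P* = $69 and Q* = 297.
With the tax collected from sellers, supply shifts: Qs = 5(P − 22) − 48.
Solving gives Q = 287 with buyers paying $89 and sellers receiving $67 (the $22 wedge).
Quantity falls by |ΔQ| = |297 − 287| = 10.
DWL = ½ · t · |ΔQ| = ½ · 22 · 10 = $110.

Deadweight loss = $110 thousand.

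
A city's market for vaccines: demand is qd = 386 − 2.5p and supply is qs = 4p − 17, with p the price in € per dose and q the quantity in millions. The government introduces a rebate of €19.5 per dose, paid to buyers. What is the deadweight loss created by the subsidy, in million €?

Before the subsidy: set 386 − 2.5p = 4p − 17 → p* = €62, q* = 231.
With a per-unit subsidy paid to buyers, each effectively pays p − 19.5, so demand becomes qd = 386 − 2.5(p − 19.5).
New equilibrium: buyers pay €50, suppliers receive €69.5, q = 261. (Wedge: pb − ps = −19.5.)
Quantity rises by |ΔQ| = |231 − 261| = 30.
DWL = ½ · t · |ΔQ| = ½ · 19.5 · 30 = €292.5.

Deadweight loss = €292.5 million.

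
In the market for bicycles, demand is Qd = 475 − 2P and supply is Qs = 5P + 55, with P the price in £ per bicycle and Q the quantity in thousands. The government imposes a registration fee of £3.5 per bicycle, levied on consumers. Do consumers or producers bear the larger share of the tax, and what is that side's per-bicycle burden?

Before the tax: set 475 − 2P = 5P + 55 → P* = £60, Q* = 355.
With the tax collected from consumers, demand (in seller-price terms) shifts: Qd = 475 − 2(P + 3.5).
Solving gives Q = 350 with consumers paying £62.5 and producers receiving £59 (the £3.5 wedge).
Per-bicycle burden: consumers £2.5, producers £1.
Consumers take the larger share because demand is less price-elastic here (demand slope 2 vs supply slope 5).
The less price-elastic side of the market bears the larger share of a per-unit tax.

Consumers bear the larger share: £2.5 per bicycle.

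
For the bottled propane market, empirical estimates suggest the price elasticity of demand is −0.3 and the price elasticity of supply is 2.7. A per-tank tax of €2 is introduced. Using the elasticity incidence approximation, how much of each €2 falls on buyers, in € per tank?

Incidence ratio: buyers' share ≈ εs / (εs + |εd|) = 2.7 / (2.7 + 0.3) = 0.9.
So buyers bear ≈ 0.9 × €2 = €1.8; sellers bear €0.2.

Buyers bear ≈ €1.8 per tank.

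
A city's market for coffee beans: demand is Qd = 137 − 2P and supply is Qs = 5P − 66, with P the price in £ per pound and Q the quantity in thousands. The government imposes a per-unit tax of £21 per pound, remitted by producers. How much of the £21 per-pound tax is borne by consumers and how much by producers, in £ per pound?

Before the tax: set 137 − 2P = 5P − 66 → P* = £29, Q* = 79.
With the tax collected from producers, supply shifts: Qs = 5(P − 21) − 66.
New equilibrium: consumers pay £44, producers receive £23, Q = 49. (Wedge: Pb − Ps = 21.)
Burden on consumers: £15; on producers: £6. (They sum to £21.)
The less price-elastic side of the market bears the larger share of a per-unit tax.

Consumers bear £15 per pound; producers bear £6 per pound.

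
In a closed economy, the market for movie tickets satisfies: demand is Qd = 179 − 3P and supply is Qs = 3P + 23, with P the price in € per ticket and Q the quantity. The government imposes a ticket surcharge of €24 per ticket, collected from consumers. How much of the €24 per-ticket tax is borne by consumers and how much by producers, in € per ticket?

Before the tax: set 179 − 3P = 3P + 23 → P* = €26, Q* = 101.
With the tax collected from consumers, demand (in seller-price terms) shifts: Qd = 179 − 3(P + 24).
New equilibrium: consumers pay €38, producers receive €14, Q = 65. (Wedge: Pb − Ps = 24.)
Burden on consumers: €12; on producers: €12. (They sum to €24.)

Consumers bear €12 per ticket; producers bear €12 per ticket.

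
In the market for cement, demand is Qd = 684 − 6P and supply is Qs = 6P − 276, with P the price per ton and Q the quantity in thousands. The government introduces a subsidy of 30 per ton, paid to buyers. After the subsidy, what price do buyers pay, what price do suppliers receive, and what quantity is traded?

Before the subsidy: set 684 − 6P = 6P − 276 → P* = 80, Q* = 204.
With a per-unit subsidy paid to buyers, each effectively pays P − 30, so demand becomes Qd = 684 − 6(P − 30).
New equilibrium: buyers pay 65, suppliers receive 95, Q = 294. (Wedge: Pb − Ps = −30.)

Buyers pay 65; suppliers receive 95; quantity = 294.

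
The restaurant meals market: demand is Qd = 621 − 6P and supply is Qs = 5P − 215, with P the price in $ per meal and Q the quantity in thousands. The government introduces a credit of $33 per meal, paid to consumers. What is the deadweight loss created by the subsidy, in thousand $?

Deadweight loss = $1485 thousand.

Without the subsidy, 621 − 6P = 5P − 215 gives 11P = 836, so P* = $76 and Q* = 165.
With a per-unit subsidy paid to consumers, each effectively pays P − 33, so demand becomes Qd = 621 − 6(P − 33).
New equilibrium: consumers pay $61, sellers receive $94, Q = 255. (Wedge: Pb − Ps = −33.)
Quantity rises by |ΔQ| = |165 − 255| = 90.
DWL = ½ · t · |ΔQ| = ½ · 33 · 90 = $1485.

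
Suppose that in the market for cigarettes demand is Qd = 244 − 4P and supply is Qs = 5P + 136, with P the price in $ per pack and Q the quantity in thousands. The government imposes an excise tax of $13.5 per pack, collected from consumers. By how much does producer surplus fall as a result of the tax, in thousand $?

Producer surplus falls by $1086 thousand.

Before the tax: set 244 − 4P = 5P + 136 → P* = $12, Q* = 196.
With the tax collected from consumers, demand (in seller-price terms) shifts: Qd = 244 − 4(P + 13.5).
Solving gives Q = 166 with consumers paying $19.5 and suppliers receiving $6 (the $13.5 wedge).
ΔPS is the trapezoid between Q = 166 and Q = 196 of height $6: ½ · (196 + 166) · 6 = $1086.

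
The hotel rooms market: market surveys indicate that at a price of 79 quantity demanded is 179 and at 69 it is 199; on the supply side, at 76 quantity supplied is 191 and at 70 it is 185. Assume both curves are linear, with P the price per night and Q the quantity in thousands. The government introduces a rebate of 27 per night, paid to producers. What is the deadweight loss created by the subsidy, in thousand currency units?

Deadweight loss = 243 thousand.

Demand slope: (199 − 179)/(69 − 79) = -2, so Qd = 337 − 2P.
Supply slope: (185 − 191)/(70 − 76) = 1, so Qs = P + 115.
Before the subsidy: set 337 − 2P = P + 115 → P* = 74, Q* = 189.
With a per-unit subsidy paid to producers, each receives P + 27 per unit sold, so supply becomes Qs = (P + 27) + 115.
New equilibrium: consumers pay 65, producers receive 92, Q = 207. (Wedge: Pb − Ps = −27.)
Quantity rises by |ΔQ| = |189 − 207| = 18.
DWL = ½ · t · |ΔQ| = ½ · 27 · 18 = 243.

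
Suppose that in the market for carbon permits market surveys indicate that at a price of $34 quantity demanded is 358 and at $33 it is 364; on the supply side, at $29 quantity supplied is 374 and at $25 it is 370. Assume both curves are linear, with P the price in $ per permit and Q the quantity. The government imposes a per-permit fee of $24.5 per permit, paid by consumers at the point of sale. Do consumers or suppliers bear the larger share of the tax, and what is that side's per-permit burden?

Demand slope: (364 − 358)/(33 − 34) = -6, so Qd = 562 − 6P.
Supply slope: (370 − 374)/(25 − 29) = 1, so Qs = P + 345.
Before the tax: set 562 − 6P = P + 345 → P* = $31, Q* = 376.
With the tax collected from consumers, demand (in seller-price terms) shifts: Qd = 562 − 6(P + 24.5).
Solving gives Q = 355 with consumers paying $34.5 and suppliers receiving $10 (the $24.5 wedge).
Per-permit burden: consumers $3.5, suppliers $21.
Suppliers take the larger share because supply is less price-elastic here (demand slope 6 vs supply slope 1).
The less price-elastic side of the market bears the larger share of a per-unit tax.

Suppliers bear the larger share: $21 per permit.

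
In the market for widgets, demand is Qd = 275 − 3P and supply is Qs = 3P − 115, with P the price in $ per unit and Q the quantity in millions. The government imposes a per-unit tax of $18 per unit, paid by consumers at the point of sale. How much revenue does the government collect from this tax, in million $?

Before the tax: set 275 − 3P = 3P − 115 → P* = $65, Q* = 80.
With the tax collected from consumers, demand (in seller-price terms) shifts: Qd = 275 − 3(P + 18).
New equilibrium: consumers pay $74, sellers receive $56, Q = 53. (Wedge: Pb − Ps = 18.)
Revenue = t · Q = 18 · 53 = $954.

Tax revenue = $954 million.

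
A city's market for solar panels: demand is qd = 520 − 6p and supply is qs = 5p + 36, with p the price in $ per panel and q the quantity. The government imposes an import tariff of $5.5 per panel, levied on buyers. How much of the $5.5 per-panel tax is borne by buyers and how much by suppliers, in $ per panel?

Without the tax, 520 − 6p = 5p + 36 gives 11p = 484, so p* = $44 and q* = 256.
With the tax collected from buyers, demand (in seller-price terms) shifts: qd = 520 − 6(p + 5.5).
Solving gives q = 241 with buyers paying $46.5 and suppliers receiving $41 (the $5.5 wedge).
Burden on buyers: $2.5; on suppliers: $3. (They sum to $5.5.)
The less price-elastic side of the market bears the larger share of a per-unit tax.

Buyers bear $2.5 per panel; suppliers bear $3 per panel.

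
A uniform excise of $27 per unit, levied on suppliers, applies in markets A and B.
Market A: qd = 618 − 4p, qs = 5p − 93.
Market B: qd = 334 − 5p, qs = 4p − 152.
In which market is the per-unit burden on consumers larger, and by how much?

Market A, by $3.

Market A: pre-tax p* = $79, q* = 302; post-tax q = 242; per-unit burden on consumers = $15.
Market B: pre-tax p* = $54, q* = 64; post-tax q = 4; per-unit burden on consumers = $12.
Difference: $15 vs $12 → market A is larger by $3.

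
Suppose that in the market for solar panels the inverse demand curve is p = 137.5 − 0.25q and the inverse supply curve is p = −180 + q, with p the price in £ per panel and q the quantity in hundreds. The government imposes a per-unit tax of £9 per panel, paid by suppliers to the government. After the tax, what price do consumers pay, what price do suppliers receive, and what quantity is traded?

Consumers pay £75.8; suppliers receive £66.8; quantity = 246.8.

Inverting to q(p) form: qd = 550 − 4p; qs = p + 180.
Without the tax, 550 − 4p = p + 180 gives 5p = 370, so p* = £74 and q* = 254.
With the tax collected from suppliers, supply shifts: qs = (p − 9) + 180.
New equilibrium: consumers pay £75.8, suppliers receive £66.8, q = 246.8. (Wedge: pb − ps = 9.)
The less price-elastic side of the market bears the larger share of a per-unit tax.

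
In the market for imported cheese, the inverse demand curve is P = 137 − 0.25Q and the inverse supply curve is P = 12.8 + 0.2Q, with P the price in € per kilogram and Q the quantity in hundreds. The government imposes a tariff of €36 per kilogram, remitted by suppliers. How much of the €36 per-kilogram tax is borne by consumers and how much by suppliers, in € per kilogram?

Consumers bear €20 per kilogram; suppliers bear €16 per kilogram.

Rewrite in direct form: Qd = 548 − 4P and Qs = 5P − 64.
Before the tax: set 548 − 4P = 5P − 64 → P* = €68, Q* = 276.
With the tax collected from suppliers, supply shifts: Qs = 5(P − 36) − 64.
Solving gives Q = 196 with consumers paying €88 and suppliers receiving €52 (the €36 wedge).
Burden on consumers: €20; on suppliers: €16. (They sum to €36.)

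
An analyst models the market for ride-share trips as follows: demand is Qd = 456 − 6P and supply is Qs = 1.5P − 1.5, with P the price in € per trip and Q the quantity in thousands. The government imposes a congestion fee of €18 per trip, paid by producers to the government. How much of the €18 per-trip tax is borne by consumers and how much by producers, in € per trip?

Consumers bear €3.6 per trip; producers bear €14.4 per trip.

Without the tax, 456 − 6P = 1.5P − 1.5 gives 7.5P = 457.5, so P* = €61 and Q* = 90.
With the tax collected from producers, supply shifts: Qs = 1.5(P − 18) − 1.5.
Solving gives Q = 68.4 with consumers paying €64.6 and producers receiving €46.6 (the €18 wedge).
Burden on consumers: €3.6; on producers: €14.4. (They sum to €18.)
The less price-elastic side of the market bears the larger share of a per-unit tax.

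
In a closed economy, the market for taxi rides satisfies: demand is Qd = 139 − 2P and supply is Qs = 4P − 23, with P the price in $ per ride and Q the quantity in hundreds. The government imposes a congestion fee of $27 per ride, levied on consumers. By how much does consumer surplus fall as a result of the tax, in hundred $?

Consumer surplus falls by $1206 hundred.

Without the tax, 139 − 2P = 4P − 23 gives 6P = 162, so P* = $27 and Q* = 85.
With the tax collected from consumers, demand (in seller-price terms) shifts: Qd = 139 − 2(P + 27).
Solving gives Q = 49 with consumers paying $45 and producers receiving $18 (the $27 wedge).
ΔCS is the trapezoid between Q = 49 and Q = 85 of height $18: ½ · (85 + 49) · 18 = $1206.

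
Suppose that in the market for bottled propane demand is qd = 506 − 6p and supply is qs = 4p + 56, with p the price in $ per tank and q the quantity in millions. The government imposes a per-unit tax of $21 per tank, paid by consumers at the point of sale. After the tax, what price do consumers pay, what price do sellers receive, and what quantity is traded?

Without the tax, 506 − 6p = 4p + 56 gives 10p = 450, so p* = $45 and q* = 236.
With the tax collected from consumers, demand (in seller-price terms) shifts: qd = 506 − 6(p + 21).
New equilibrium: consumers pay $53.4, sellers receive $32.4, q = 185.6. (Wedge: pb − ps = 21.)
The less price-elastic side of the market bears the larger share of a per-unit tax.

Consumers pay $53.4; sellers receive $32.4; quantity = 185.6.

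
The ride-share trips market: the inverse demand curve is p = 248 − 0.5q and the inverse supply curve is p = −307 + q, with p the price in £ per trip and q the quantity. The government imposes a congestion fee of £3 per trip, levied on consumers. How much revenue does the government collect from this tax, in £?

Inverting to q(p) form: qd = 496 − 2p; qs = p + 307.
Without the tax, 496 − 2p = p + 307 gives 3p = 189, so p* = £63 and q* = 370.
With the tax collected from consumers, demand (in seller-price terms) shifts: qd = 496 − 2(p + 3).
Solving gives q = 368 with consumers paying £64 and suppliers receiving £61 (the £3 wedge).
Revenue = t · Q = 3 · 368 = £1104.

Tax revenue = £1104.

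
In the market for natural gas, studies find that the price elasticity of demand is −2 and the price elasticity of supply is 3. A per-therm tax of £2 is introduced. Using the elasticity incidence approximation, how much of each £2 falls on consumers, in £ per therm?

Incidence ratio: consumers' share ≈ εs / (εs + |εd|) = 3 / (3 + 2) = 0.6.
So consumers bear ≈ 0.6 × £2 = £1.2; sellers bear £0.8.

Consumers bear ≈ £1.2 per therm.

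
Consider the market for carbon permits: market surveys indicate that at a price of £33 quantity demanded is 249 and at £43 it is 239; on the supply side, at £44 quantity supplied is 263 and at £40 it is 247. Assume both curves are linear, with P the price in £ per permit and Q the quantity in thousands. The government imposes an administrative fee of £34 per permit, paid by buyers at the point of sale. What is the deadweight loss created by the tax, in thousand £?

Demand slope: (239 − 249)/(43 − 33) = -1, so Qd = 282 − P.
Supply slope: (247 − 263)/(40 − 44) = 4, so Qs = 4P + 87.
Without the tax, 282 − P = 4P + 87 gives 5P = 195, so P* = £39 and Q* = 243.
With the tax collected from buyers, demand (in seller-price terms) shifts: Qd = 282 − (P + 34).
Solving gives Q = 215.8 with buyers paying £66.2 and suppliers receiving £32.2 (the £34 wedge).
Quantity falls by |ΔQ| = |243 − 215.8| = 27.2.
DWL = ½ · t · |ΔQ| = ½ · 34 · 27.2 = £462.4.

Deadweight loss = £462.4 thousand.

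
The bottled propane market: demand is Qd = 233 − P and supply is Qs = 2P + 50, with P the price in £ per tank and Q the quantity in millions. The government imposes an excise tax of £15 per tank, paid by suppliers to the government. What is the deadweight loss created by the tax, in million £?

Without the tax, 233 − P = 2P + 50 gives 3P = 183, so P* = £61 and Q* = 172.
With the tax collected from suppliers, supply shifts: Qs = 2(P − 15) + 50.
Solving gives Q = 162 with consumers paying £71 and suppliers receiving £56 (the £15 wedge).
Quantity falls by |ΔQ| = |172 − 162| = 10.
DWL = ½ · t · |ΔQ| = ½ · 15 · 10 = £75.

Deadweight loss = £75 million.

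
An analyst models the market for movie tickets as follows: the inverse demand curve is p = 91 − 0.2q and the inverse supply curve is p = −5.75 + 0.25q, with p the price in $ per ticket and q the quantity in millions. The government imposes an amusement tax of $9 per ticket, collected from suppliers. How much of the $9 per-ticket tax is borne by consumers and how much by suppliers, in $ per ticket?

Rewrite in direct form: qd = 455 − 5p and qs = 4p + 23.
Before the tax: set 455 − 5p = 4p + 23 → p* = $48, q* = 215.
With the tax collected from suppliers, supply shifts: qs = 4(p − 9) + 23.
Solving gives q = 195 with consumers paying $52 and suppliers receiving $43 (the $9 wedge).
Burden on consumers: $4; on suppliers: $5. (They sum to $9.)

Consumers bear $4 per ticket; suppliers bear $5 per ticket.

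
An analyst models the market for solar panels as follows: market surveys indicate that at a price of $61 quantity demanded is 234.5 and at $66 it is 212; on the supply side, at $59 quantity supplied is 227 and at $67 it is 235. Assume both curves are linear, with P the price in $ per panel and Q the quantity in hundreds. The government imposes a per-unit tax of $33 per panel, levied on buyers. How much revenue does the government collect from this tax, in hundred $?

Tax revenue = $6699 hundred.

Demand slope: (212 − 234.5)/(66 − 61) = -4.5, so Qd = 509 − 4.5P.
Supply slope: (235 − 227)/(67 − 59) = 1, so Qs = P + 168.
Without the tax, 509 − 4.5P = P + 168 gives 5.5P = 341, so P* = $62 and Q* = 230.
With the tax collected from buyers, demand (in seller-price terms) shifts: Qd = 509 − 4.5(P + 33).
Solving gives Q = 203 with buyers paying $68 and producers receiving $35 (the $33 wedge).
Revenue = t · Q = 33 · 203 = $6699.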